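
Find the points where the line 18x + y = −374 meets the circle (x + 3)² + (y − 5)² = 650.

From the line, y = −18x − 374. Substituting:
325x² + 13650x + 143000 = 0  ⟹  x² + 42x + 440 = 0
x = −20 or x = −22, giving (−20, −14) and (−22, 22).

(−22, 22) and (−20, −14)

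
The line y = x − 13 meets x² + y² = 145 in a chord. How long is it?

Express y = x − 13 and substitute into the circle:
2x² − 26x + 24 = 0  ⟹  x² − 13x + 12 = 0
x = 12 or x = 1, giving (12, −1) and (1, −12).
Chord length = distance between (12, −1) and (1, −12) = √242 = 11√2.

11√2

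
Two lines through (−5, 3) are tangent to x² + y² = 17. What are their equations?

x − 4y = −17 and 4x + y = −17

Write the tangent as mx − y + (3 − m·(−5)) = 0 and set its distance from the centre to √17:
(5m − (−3))² = 17(m² + 1)
4m² + 15m − 4 = 0, so m = 1/4 or m = −4.
Through (−5, 3) these give x − 4y = −17 and 4x + y = −17.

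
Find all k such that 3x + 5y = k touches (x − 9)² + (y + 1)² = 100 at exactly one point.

For a tangent, require d(centre, line) = r = 10.
|3·9 + 5·(−1) − k| / √34 = 10
|k − (22)| = 10√34.

k = 22 ± 10√34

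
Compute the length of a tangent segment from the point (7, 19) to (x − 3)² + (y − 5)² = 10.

√202

Centre (3, 5), r² = 10. |PO|² = (4)² + (14)² = 212.
The tangent meets the radius at right angles, so tangent² = |PO|² − r² = 212 − 10 = 202.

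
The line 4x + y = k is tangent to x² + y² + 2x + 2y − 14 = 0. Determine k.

The line touches the circle iff its distance from (−1, −1) is 4:
|4·(−1) + 1·(−1) − k| / √17 = 4
|k − (−5)| = 4√17.

k = −5 ± 4√17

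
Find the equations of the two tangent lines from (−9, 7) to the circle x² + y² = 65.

Let a tangent through (−9, 7) have slope m. Its distance from (0, 0) must equal √65:
(9m − (−7))² = 65(m² + 1)
8m² + 63m − 8 = 0, so m = 1/8 or m = −8.
Through (−9, 7) these give x − 8y = −65 and 8x + y = −65.

x − 8y = −65 and 8x + y = −65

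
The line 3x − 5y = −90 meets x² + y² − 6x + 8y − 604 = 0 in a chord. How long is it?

5√34

The distance from (3, −4) to the line is 119/√34, and r² = 629.
Half the chord is √(r² − d²) = √(425/2), so the full chord is 5√34.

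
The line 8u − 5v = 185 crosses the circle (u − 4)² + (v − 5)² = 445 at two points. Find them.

(15, −13) and (25, 3)

From the line, v = (−185 + 8u)/5. Substituting:
89u² − 3560u + 33375 = 0  ⟹  u² − 40u + 375 = 0
u = 25 or u = 15, giving (25, 3) and (15, −13).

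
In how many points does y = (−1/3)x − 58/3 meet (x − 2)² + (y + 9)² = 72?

Substituting the line into the circle gives 10x² + 26x + 349 = 0.
Δ = 676 − 13960 = −13284.
No real roots: the line does not meet the circle.

0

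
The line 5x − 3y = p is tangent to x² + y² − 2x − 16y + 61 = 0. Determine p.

The line touches the circle iff its distance from (1, 8) is 2:
|5·1 − 3·8 − p| / √34 = 2
|p − (−19)| = 2√34.

p = −19 ± 2√34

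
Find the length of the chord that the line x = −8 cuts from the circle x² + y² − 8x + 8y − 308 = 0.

The line gives x = −8. Substituting into the circle:
y² + 8y − 180 = 0
y = 10 or y = −18, giving (−8, 10) and (−8, −18).
|(−8, 10) − (−8, −18)| = √((0)² + (28)²) = 28.

28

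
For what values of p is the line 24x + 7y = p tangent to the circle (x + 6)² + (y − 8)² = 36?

p = −238 or p = 62

For a tangent, require d(centre, line) = r = 6.
|24·(−6) + 7·8 − p| / √625 = 6
|p − (−88)| = 6·25, so p = 62 or p = −238.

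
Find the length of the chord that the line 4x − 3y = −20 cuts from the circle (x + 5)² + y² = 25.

The distance from (−5, 0) to the line is 0/√25, and r² = 25.
Half the chord is √(r² − d²) = √(25), so the full chord is 10.

10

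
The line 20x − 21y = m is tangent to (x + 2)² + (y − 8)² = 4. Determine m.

m = −266 or m = −150

For a tangent, require d(centre, line) = r = 2.
|20·(−2) − 21·8 − m| / √841 = 2
|m − (−208)| = 2·29, so m = −150 or m = −266.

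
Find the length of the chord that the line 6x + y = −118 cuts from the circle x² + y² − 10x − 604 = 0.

2√37

From the line, y = −6x − 118. Substituting:
37x² + 1406x + 13320 = 0  ⟹  x² + 38x + 360 = 0
x = −18 or x = −20, giving (−18, −10) and (−20, 2).
Chord length = distance between (−18, −10) and (−20, 2) = √148 = 2√37.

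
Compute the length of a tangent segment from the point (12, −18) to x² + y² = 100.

4√23

Centre (0, 0), r² = 100. |PO|² = (12)² + (−18)² = 468.
By the tangent–radius right angle, tangent length = √(|PO|² − r²) = √368 = 4√23.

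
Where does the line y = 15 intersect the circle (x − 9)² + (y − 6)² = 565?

From the line, y = 15. Substituting:
x² − 18x − 403 = 0
x = 31 or x = −13, giving (31, 15) and (−13, 15).

(−13, 15) and (31, 15)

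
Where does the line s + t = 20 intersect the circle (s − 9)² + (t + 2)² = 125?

Substitute t = −s + 20:
2s² − 62s + 440 = 0  ⟹  s² − 31s + 220 = 0
s = 20 or s = 11, giving (20, 0) and (11, 9).

(11, 9) and (20, 0)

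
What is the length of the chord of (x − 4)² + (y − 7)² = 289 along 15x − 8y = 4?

34

Centre (4, 7), r² = 289. Perpendicular distance d from centre to line = |0| / √289 = 0/√289.
Half the chord is √(r² − d²) = √(289), so the full chord is 34.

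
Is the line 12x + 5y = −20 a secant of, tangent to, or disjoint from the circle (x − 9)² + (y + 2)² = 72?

Substituting the line into the circle gives 169x² − 210x + 325 = 0.
Discriminant = (−210)² − 4·169·(325) = −175600 < 0.
No real roots: the line does not meet the circle.

disjoint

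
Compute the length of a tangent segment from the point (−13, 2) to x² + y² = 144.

√29

The centre is (0, 0) and r = 12. The square of the distance from P to the centre is 169 + 4 = 173.
Power of the point: PT² = |PO|² − r² = 29, so PT = √29.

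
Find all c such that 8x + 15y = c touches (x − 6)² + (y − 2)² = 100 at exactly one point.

The line touches the circle iff its distance from (6, 2) is 10:
|8·6 + 15·2 − c| / √289 = 10
|c − (78)| = 10·17, so c = 248 or c = −92.

c = −92 or c = 248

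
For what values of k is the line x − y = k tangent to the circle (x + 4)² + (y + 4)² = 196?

k = ±14√2

Tangency holds when the distance from the centre (−4, −4) to the line equals the radius 14:
|1·(−4) − 1·(−4) − k| / √2 = 14
|k| = 14√2.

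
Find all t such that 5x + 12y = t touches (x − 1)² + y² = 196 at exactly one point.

t = −177 or t = 187

The line touches the circle iff its distance from (1, 0) is 14:
|5·1 + 12·0 − t| / √169 = 14
|t − (5)| = 14·13, so t = 187 or t = −177.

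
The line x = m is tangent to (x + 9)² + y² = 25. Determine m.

Tangency holds when the distance from the centre (−9, 0) to the line equals the radius 5:
|1·(−9) + 0·0 − m| / √1 = 5
|m − (−9)| = 5, so m = −4 or m = −14.

m = −14 or m = −4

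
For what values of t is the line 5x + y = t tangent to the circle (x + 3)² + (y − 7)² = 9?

t = −8 ± 3√26

Tangency holds when the distance from the centre (−3, 7) to the line equals the radius 3:
|5·(−3) + 1·7 − t| / √26 = 3
|t − (−8)| = 3√26.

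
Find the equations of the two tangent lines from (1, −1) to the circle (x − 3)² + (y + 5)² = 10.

3x − y = 4 and x + 3y = −2

Let a tangent through (1, −1) have slope m. Its distance from (3, −5) must equal √10:
[m·(2) − (−4)]² = 10(m² + 1)
3m² − 8m − 3 = 0, so m = 3 or m = −1/3.
Through (1, −1) these give 3x − y = 4 and x + 3y = −2.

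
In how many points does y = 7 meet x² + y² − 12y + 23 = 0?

2

Substituting the line into the circle gives x² − 12 = 0.
Δ = 0 − (−48) = 48.
Two real roots: the line is a secant.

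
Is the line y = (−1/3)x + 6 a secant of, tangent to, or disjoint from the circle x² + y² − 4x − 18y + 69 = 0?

Centre (2, 9), r² = 16. Distance² from centre to line = (11)²/10 = 121/10.
Since d² < r², the line cuts the circle twice.

secant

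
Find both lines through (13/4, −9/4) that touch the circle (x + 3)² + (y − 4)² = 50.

Let a tangent through (13/4, −9/4) have slope m. Its distance from (−3, 4) must equal 5√2:
[m·(−25/4) − (25/4)]² = 50(m² + 1)
7m² − 50m + 7 = 0, so m = 1/7 or m = 7.
With m = 1/7: x − 7y = 19. With m = 7: 7x − y = 25.

x − 7y = 19 and 7x − y = 25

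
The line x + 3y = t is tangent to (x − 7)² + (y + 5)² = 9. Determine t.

For a tangent, require d(centre, line) = r = 3.
|1·7 + 3·(−5) − t| / √10 = 3
|t − (−8)| = 3√10.

t = −8 ± 3√10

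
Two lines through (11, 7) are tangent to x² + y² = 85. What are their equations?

Write the tangent as mx − y + (7 − m·(11)) = 0 and set its distance from the centre to √85:
(−11m − (−7))² = 85(m² + 1)
18m² − 77m − 18 = 0, so m = 9/2 or m = −2/9.
With m = 9/2: 9x − 2y = 85. With m = −2/9: 2x + 9y = 85.

9x − 2y = 85 and 2x + 9y = 85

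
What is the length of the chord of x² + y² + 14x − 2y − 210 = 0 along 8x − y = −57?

Express y = 8x + 57 and substitute into the circle:
65x² + 910x + 2925 = 0  ⟹  x² + 14x + 45 = 0
x = −5 or x = −9, giving (−5, 17) and (−9, −15).
Chord length = distance between (−5, 17) and (−9, −15) = √1040 = 4√65.

4√65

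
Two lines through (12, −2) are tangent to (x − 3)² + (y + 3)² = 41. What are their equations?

4x + 5y = 38 and 5x − 4y = 68

A line y − (−2) = m(x − (12)) is tangent when its distance from (3, −3) is √41:
[m·(−9) − (−1)]² = 41(m² + 1)
20m² − 9m − 20 = 0, so m = −4/5 or m = 5/4.
Through (12, −2) these give 4x + 5y = 38 and 5x − 4y = 68.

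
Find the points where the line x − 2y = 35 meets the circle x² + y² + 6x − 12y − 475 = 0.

(3, −16) and (11, −12)

Express y = (−35 + x)/2 and substitute into the circle:
5x² − 70x + 165 = 0  ⟹  x² − 14x + 33 = 0
x = 11 or x = 3, giving (11, −12) and (3, −16).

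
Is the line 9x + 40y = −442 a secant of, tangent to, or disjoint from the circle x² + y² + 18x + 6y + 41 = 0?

Centre (−9, −3), r² = 49. Distance² from centre to line = (241)²/1681 = 58081/1681.
Since d² < r², the line cuts the circle twice.

secant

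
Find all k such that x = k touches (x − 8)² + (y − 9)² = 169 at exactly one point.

k = −5 or k = 21

For a tangent, require d(centre, line) = r = 13.
|1·8 + 0·9 − k| / √1 = 13
|k − (8)| = 13, so k = 21 or k = −5.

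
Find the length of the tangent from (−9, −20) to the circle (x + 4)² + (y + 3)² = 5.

√309

Centre (−4, −3), r² = 5. |PO|² = (−5)² + (−17)² = 314.
By the tangent–radius right angle, tangent length = √(|PO|² − r²) = √309.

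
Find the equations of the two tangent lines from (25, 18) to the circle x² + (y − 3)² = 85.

2x − 9y = −112 and 7x − 6y = 67

A line y − (18) = m(x − (25)) is tangent when its distance from (0, 3) is √85:
[m·(−25) − (−15)]² = 85(m² + 1)
54m² − 75m + 14 = 0, so m = 2/9 or m = 7/6.
Through (25, 18) these give 2x − 9y = −112 and 7x − 6y = 67.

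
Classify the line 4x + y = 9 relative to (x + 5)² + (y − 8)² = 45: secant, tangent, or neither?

Substituting the line into the circle gives 17x² + 2x − 19 = 0.
Discriminant = (2)² − 4·17·(−19) = 1296 > 0.
Two real roots: the line is a secant.

secant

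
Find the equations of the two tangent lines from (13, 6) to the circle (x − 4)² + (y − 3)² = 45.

A line y − (6) = m(x − (13)) is tangent when its distance from (4, 3) is 3√5:
[m·(−9) − (−3)]² = 45(m² + 1)
2m² − 3m − 2 = 0, so m = −1/2 or m = 2.
With m = −1/2: x + 2y = 25. With m = 2: 2x − y = 20.

x + 2y = 25 and 2x − y = 20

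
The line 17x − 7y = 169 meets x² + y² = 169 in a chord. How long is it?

13√2

Express y = (−169 + 17x)/7 and substitute into the circle:
338x² − 5746x + 20280 = 0  ⟹  x² − 17x + 60 = 0
x = 12 or x = 5, giving (12, 5) and (5, −12).
Chord length = distance between (12, 5) and (5, −12) = √338 = 13√2.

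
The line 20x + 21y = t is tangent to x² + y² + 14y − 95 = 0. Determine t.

t = −495 or t = 201

The line touches the circle iff its distance from (0, −7) is 12:
|20·0 + 21·(−7) − t| / √841 = 12
|t − (−147)| = 12·29, so t = 201 or t = −495.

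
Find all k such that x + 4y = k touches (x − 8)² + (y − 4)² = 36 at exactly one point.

k = 24 ± 6√17

Tangency holds when the distance from the centre (8, 4) to the line equals the radius 6:
|1·8 + 4·4 − k| / √17 = 6
|k − (24)| = 6√17.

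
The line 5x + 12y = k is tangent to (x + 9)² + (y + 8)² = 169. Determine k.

k = −310 or k = 28

For a tangent, require d(centre, line) = r = 13.
|5·(−9) + 12·(−8) − k| / √169 = 13
|k − (−141)| = 13·13, so k = 28 or k = −310.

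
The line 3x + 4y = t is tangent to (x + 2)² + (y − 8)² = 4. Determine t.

t = 16 or t = 36

The line touches the circle iff its distance from (−2, 8) is 2:
|3·(−2) + 4·8 − t| / √25 = 2
|t − (26)| = 2·5, so t = 36 or t = 16.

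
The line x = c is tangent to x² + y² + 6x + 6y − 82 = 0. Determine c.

The line touches the circle iff its distance from (−3, −3) is 10:
|1·(−3) + 0·(−3) − c| / √1 = 10
|c − (−3)| = 10, so c = 7 or c = −13.

c = −13 or c = 7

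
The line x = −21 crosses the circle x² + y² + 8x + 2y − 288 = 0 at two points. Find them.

(−21, −5) and (−21, 3)

The line gives x = −21. Substituting into the circle:
y² + 2y − 15 = 0
y = 3 or y = −5, giving (−21, 3) and (−21, −5).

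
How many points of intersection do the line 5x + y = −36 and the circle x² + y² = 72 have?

Substituting the line into the circle gives 26x² + 360x + 1224 = 0.
Δ = 129600 − 127296 = 2304.
Two real roots: the line is a secant.

2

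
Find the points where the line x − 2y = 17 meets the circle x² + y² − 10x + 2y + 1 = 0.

(5, −6) and (9, −4)

From the line, y = (−17 + x)/2. Substituting:
5x² − 70x + 225 = 0  ⟹  x² − 14x + 45 = 0
x = 9 or x = 5, giving (9, −4) and (5, −6).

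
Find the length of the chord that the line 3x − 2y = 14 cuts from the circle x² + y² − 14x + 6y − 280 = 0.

The distance from (7, −3) to the line is 13/√13, and r² = 338.
Half the chord is √(r² − d²) = √(325), so the full chord is 10√13.

10√13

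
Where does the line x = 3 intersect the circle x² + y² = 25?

The line gives x = 3. Substituting into the circle:
y² − 16 = 0
y = 4 or y = −4, giving (3, 4) and (3, −4).

(3, −4) and (3, 4)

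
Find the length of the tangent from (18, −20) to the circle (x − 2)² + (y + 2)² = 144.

2√109

The centre is (2, −2) and r = 12. The square of the distance from P to the centre is 256 + 324 = 580.
By the tangent–radius right angle, tangent length = √(|PO|² − r²) = √436 = 2√109.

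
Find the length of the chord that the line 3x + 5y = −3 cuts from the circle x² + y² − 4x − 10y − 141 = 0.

Substitute y = (−3 − 3x)/5:
34x² + 68x − 3366 = 0  ⟹  x² + 2x − 99 = 0
x = 9 or x = −11, giving (9, −6) and (−11, 6).
|(9, −6) − (−11, 6)| = √((20)² + (−12)²) = 4√34.

4√34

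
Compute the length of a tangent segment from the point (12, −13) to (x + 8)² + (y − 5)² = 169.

With centre O = (−8, 5), |OP|² = 724 and r² = 169.
By the tangent–radius right angle, tangent length = √(|PO|² − r²) = √555.

√555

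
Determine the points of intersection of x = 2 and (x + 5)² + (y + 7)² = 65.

(2, −11) and (2, −3)

The line gives x = 2. Substituting into the circle:
y² + 14y + 33 = 0
y = −3 or y = −11, giving (2, −3) and (2, −11).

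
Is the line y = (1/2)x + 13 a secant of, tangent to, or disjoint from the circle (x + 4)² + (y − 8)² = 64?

Substituting the line into the circle gives 5x² + 52x − 92 = 0.
Discriminant = (52)² − 4·5·(−92) = 4544 > 0.
Two real roots: the line is a secant.

secant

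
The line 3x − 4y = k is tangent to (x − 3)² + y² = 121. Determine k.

Tangency holds when the distance from the centre (3, 0) to the line equals the radius 11:
|3·3 − 4·0 − k| / √25 = 11
|k − (9)| = 11·5, so k = 64 or k = −46.

k = −46 or k = 64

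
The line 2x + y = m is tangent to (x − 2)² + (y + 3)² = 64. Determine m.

m = 1 ± 8√5

For a tangent, require d(centre, line) = r = 8.
|2·2 + 1·(−3) − m| / √5 = 8
|m − (1)| = 8√5.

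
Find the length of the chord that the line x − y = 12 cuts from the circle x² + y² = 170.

From the line, y = x − 12. Substituting:
2x² − 24x − 26 = 0  ⟹  x² − 12x − 13 = 0
x = 13 or x = −1, giving (13, 1) and (−1, −13).
Chord length = distance between (13, 1) and (−1, −13) = √392 = 14√2.

14√2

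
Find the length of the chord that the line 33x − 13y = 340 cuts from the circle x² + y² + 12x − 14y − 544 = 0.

The distance from (−6, 7) to the line is 629/√1258, and r² = 629.
Chord = 2√(r² − d²) = 2·√(629/2) = √1258.

√1258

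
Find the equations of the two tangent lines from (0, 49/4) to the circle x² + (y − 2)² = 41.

5x − 4y = −49 and 5x + 4y = 49

Let a tangent through (0, 49/4) have slope m. Its distance from (0, 2) must equal √41:
[m·(0) − (−41/4)]² = 41(m² + 1)
16m² − 25 = 0, so m = 5/4 or m = −5/4.
Through (0, 49/4) these give 5x − 4y = −49 and 5x + 4y = 49.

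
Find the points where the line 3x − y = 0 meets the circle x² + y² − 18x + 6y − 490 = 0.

(−7, −21) and (7, 21)

Substitute y = 3x:
10x² − 490 = 0  ⟹  x² − 49 = 0
x = 7 or x = −7, giving (7, 21) and (−7, −21).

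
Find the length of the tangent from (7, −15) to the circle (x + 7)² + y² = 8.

√413

Centre (−7, 0), r² = 8. |PO|² = (14)² + (−15)² = 421.
Power of the point: PT² = |PO|² − r² = 413, so PT = √413.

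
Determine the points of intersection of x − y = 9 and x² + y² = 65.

Express y = x − 9 and substitute into the circle:
2x² − 18x + 16 = 0  ⟹  x² − 9x + 8 = 0
x = 8 or x = 1, giving (8, −1) and (1, −8).

(1, −8) and (8, −1)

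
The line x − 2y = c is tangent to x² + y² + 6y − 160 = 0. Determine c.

Tangency holds when the distance from the centre (0, −3) to the line equals the radius 13:
|1·0 − 2·(−3) − c| / √5 = 13
|c − (6)| = 13√5.

c = 6 ± 13√5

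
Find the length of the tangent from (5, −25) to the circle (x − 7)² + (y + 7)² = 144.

2√46

With centre O = (7, −7), |OP|² = 328 and r² = 144.
Power of the point: PT² = |PO|² − r² = 184, so PT = 2√46.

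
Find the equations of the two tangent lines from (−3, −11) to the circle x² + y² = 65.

A line y − (−11) = m(x − (−3)) is tangent when its distance from (0, 0) is √65:
[m·(3) − (11)]² = 65(m² + 1)
28m² + 33m − 28 = 0, so m = 4/7 or m = −7/4.
Through (−3, −11) these give 4x − 7y = 65 and 7x + 4y = −65.

4x − 7y = 65 and 7x + 4y = −65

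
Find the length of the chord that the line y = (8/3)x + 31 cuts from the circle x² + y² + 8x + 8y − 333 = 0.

4√73

Centre (−4, −4), r² = 365. Perpendicular distance d from centre to line = |73| / √73 = 73/√73.
Half the chord is √(r² − d²) = √(292), so the full chord is 4√73.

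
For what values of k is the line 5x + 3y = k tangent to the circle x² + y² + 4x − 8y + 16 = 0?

Tangency holds when the distance from the centre (−2, 4) to the line equals the radius 2:
|5·(−2) + 3·4 − k| / √34 = 2
|k − (2)| = 2√34.

k = 2 ± 2√34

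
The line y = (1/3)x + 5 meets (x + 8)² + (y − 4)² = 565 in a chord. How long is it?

Substitute y = (15 + x)/3:
10x² + 150x − 4500 = 0  ⟹  x² + 15x − 450 = 0
x = 15 or x = −30, giving (15, 10) and (−30, −5).
Chord length = distance between (15, 10) and (−30, −5) = √2250 = 15√10.

15√10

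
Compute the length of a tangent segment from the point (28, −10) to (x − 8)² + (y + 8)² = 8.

6√11

Centre (8, −8), r² = 8. |PO|² = (20)² + (−2)² = 404.
The tangent meets the radius at right angles, so tangent² = |PO|² − r² = 404 − 8 = 396.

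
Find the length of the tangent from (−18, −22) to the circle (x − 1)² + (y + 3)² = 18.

Centre (1, −3), r² = 18. |PO|² = (−19)² + (−19)² = 722.
The tangent meets the radius at right angles, so tangent² = |PO|² − r² = 722 − 18 = 704.

8√11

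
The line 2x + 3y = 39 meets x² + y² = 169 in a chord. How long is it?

4√13

Express y = (39 − 2x)/3 and substitute into the circle:
13x² − 156x = 0  ⟹  x² − 12x = 0
x = 12 or x = 0, giving (12, 5) and (0, 13).
|(12, 5) − (0, 13)| = √((12)² + (−8)²) = 4√13.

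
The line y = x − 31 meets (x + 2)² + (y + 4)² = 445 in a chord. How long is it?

7√2

Centre (−2, −4), r² = 445. Perpendicular distance d from centre to line = |−29| / √2 = 29/√2.
Half the chord is √(r² − d²) = √(49/2), so the full chord is 7√2.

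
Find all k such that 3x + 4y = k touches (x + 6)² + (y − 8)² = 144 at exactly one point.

The line touches the circle iff its distance from (−6, 8) is 12:
|3·(−6) + 4·8 − k| / √25 = 12
|k − (14)| = 12·5, so k = 74 or k = −46.

k = −46 or k = 74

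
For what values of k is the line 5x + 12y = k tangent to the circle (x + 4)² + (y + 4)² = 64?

k = −172 or k = 36

The line touches the circle iff its distance from (−4, −4) is 8:
|5·(−4) + 12·(−4) − k| / √169 = 8
|k − (−68)| = 8·13, so k = 36 or k = −172.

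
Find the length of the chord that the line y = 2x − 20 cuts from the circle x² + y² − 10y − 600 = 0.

20√5

From the line, y = 2x − 20. Substituting:
5x² − 100x = 0  ⟹  x² − 20x = 0
x = 20 or x = 0, giving (20, 20) and (0, −20).
Chord length = distance between (20, 20) and (0, −20) = √2000 = 20√5.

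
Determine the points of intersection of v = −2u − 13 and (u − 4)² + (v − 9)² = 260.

(−12, 11) and (−4, −5)

Express v = −2u − 13 and substitute into the circle:
5u² + 80u + 240 = 0  ⟹  u² + 16u + 48 = 0
u = −4 or u = −12, giving (−4, −5) and (−12, 11).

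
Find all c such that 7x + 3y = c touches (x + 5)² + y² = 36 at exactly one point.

c = −35 ± 6√58

Tangency holds when the distance from the centre (−5, 0) to the line equals the radius 6:
|7·(−5) + 3·0 − c| / √58 = 6
|c − (−35)| = 6√58.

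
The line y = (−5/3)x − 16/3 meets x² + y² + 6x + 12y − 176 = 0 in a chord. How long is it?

The distance from (−3, −6) to the line is 17/√34, and r² = 221.
Chord = 2√(r² − d²) = 2·√(425/2) = 5√34.

5√34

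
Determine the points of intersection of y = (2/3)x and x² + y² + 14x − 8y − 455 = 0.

(−21, −14) and (15, 10)

Express y = (2x)/3 and substitute into the circle:
13x² + 78x − 4095 = 0  ⟹  x² + 6x − 315 = 0
x = 15 or x = −21, giving (15, 10) and (−21, −14).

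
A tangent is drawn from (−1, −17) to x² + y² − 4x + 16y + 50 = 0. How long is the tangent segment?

With centre O = (2, −8), |OP|² = 90 and r² = 18.
By the tangent–radius right angle, tangent length = √(|PO|² − r²) = √72 = 6√2.

6√2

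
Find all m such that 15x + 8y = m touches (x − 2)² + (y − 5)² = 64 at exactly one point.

For a tangent, require d(centre, line) = r = 8.
|15·2 + 8·5 − m| / √289 = 8
|m − (70)| = 8·17, so m = 206 or m = −66.

m = −66 or m = 206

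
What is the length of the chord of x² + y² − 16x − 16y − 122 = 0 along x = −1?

The line gives x = −1. Substituting into the circle:
y² − 16y − 105 = 0
y = 21 or y = −5, giving (−1, 21) and (−1, −5).
Chord length = distance between (−1, 21) and (−1, −5) = √676 = 26.

26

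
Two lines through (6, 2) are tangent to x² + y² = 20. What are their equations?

x + 2y = 10 and 2x − y = 10

Write the tangent as mx − y + (2 − m·(6)) = 0 and set its distance from the centre to 2√5:
[m·(−6) − (−2)]² = 20(m² + 1)
2m² − 3m − 2 = 0, so m = −1/2 or m = 2.
With m = −1/2: x + 2y = 10. With m = 2: 2x − y = 10.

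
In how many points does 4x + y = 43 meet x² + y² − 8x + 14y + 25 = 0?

0

d² = (4·4 + 1·(−7) − (43))²/17 = 68; r² = 40.
Since d² > r², the line lies outside the circle.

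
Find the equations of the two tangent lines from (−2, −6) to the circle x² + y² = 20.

Write the tangent as mx − y + (−6 − m·(−2)) = 0 and set its distance from the centre to 2√5:
[m·(2) − (6)]² = 20(m² + 1)
2m² + 3m − 2 = 0, so m = 1/2 or m = −2.
With m = 1/2: x − 2y = 10. With m = −2: 2x + y = −10.

x − 2y = 10 and 2x + y = −10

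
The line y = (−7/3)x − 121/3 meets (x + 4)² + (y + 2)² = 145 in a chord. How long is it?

√58

From the line, y = (−121 − 7x)/3. Substituting:
58x² + 1682x + 12064 = 0  ⟹  x² + 29x + 208 = 0
x = −13 or x = −16, giving (−13, −10) and (−16, −3).
|(−13, −10) − (−16, −3)| = √((3)² + (−7)²) = √58.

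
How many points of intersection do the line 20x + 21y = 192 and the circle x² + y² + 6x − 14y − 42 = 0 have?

Substituting the line into the circle gives 841x² + 846x − 38106 = 0.
Δ = 715716 − (−128188584) = 128904300.
Two real roots: the line is a secant.

2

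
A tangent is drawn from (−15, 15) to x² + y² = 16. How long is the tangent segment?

√434

The centre is (0, 0) and r = 4. The square of the distance from P to the centre is 225 + 225 = 450.
Power of the point: PT² = |PO|² − r² = 434, so PT = √434.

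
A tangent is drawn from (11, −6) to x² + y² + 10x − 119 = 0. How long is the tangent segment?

2√37

With centre O = (−5, 0), |OP|² = 292 and r² = 144.
The tangent meets the radius at right angles, so tangent² = |PO|² − r² = 292 − 144 = 148.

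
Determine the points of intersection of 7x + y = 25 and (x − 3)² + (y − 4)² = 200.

Express y = −7x + 25 and substitute into the circle:
50x² − 300x + 250 = 0  ⟹  x² − 6x + 5 = 0
x = 5 or x = 1, giving (5, −10) and (1, 18).

(1, 18) and (5, −10)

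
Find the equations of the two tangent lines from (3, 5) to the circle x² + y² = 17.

A line y − (5) = m(x − (3)) is tangent when its distance from (0, 0) is √17:
[m·(−3) − (−5)]² = 17(m² + 1)
4m² + 15m − 4 = 0, so m = 1/4 or m = −4.
With m = 1/4: x − 4y = −17. With m = −4: 4x + y = 17.

x − 4y = −17 and 4x + y = 17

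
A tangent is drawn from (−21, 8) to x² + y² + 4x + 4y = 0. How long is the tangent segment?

√453

The centre is (−2, −2) and r = 2√2. The square of the distance from P to the centre is 361 + 100 = 461.
Power of the point: PT² = |PO|² − r² = 453, so PT = √453.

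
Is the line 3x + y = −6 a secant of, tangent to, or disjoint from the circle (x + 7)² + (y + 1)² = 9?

Substituting the line into the circle gives 10x² + 44x + 65 = 0.
Discriminant = (44)² − 4·10·(65) = −664 < 0.
No real roots: the line does not meet the circle.

disjoint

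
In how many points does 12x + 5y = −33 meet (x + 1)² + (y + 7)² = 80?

d² = (12·(−1) + 5·(−7) − (−33))²/169 = 196/169; r² = 80.
Since d² < r², the line cuts the circle twice.

2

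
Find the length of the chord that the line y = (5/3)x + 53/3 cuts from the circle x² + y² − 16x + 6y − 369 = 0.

Centre (8, −3), r² = 442. Perpendicular distance d from centre to line = |102| / √34 = 102/√34.
Chord = 2√(r² − d²) = 2·√(136) = 4√34.

4√34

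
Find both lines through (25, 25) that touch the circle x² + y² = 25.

4x − 3y = 25 and 3x − 4y = −25

A line y − (25) = m(x − (25)) is tangent when its distance from (0, 0) is 5:
[m·(−25) − (−25)]² = 25(m² + 1)
12m² − 25m + 12 = 0, so m = 4/3 or m = 3/4.
With m = 4/3: 4x − 3y = 25. With m = 3/4: 3x − 4y = −25.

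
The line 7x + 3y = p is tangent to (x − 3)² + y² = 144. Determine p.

The line touches the circle iff its distance from (3, 0) is 12:
|7·3 + 3·0 − p| / √58 = 12
|p − (21)| = 12√58.

p = 21 ± 12√58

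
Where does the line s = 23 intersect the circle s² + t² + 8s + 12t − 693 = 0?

(23, −10) and (23, −2)

The line gives s = 23. Substituting into the circle:
t² + 12t + 20 = 0
t = −2 or t = −10, giving (23, −2) and (23, −10).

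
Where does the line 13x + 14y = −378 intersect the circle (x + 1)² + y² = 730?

Express y = (−378 − 13x)/14 and substitute into the circle:
365x² + 10220x = 0  ⟹  x² + 28x = 0
x = 0 or x = −28, giving (0, −27) and (−28, −1).

(−28, −1) and (0, −27)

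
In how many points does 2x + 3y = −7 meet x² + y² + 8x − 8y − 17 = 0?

d² = (2·(−4) + 3·4 − (−7))²/13 = 121/13; r² = 49.
Since d² < r², the line cuts the circle twice.

2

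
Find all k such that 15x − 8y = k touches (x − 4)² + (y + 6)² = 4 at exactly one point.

For a tangent, require d(centre, line) = r = 2.
|15·4 − 8·(−6) − k| / √289 = 2
|k − (108)| = 2·17, so k = 142 or k = 74.

k = 74 or k = 142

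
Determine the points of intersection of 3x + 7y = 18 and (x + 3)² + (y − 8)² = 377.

(−22, 12) and (13, −3)

From the line, y = (18 − 3x)/7. Substituting:
58x² + 522x − 16588 = 0  ⟹  x² + 9x − 286 = 0
x = 13 or x = −22, giving (13, −3) and (−22, 12).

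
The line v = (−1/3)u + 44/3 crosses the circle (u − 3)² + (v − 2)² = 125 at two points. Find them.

(5, 13) and (8, 12)

From the line, v = (44 − u)/3. Substituting:
10u² − 130u + 400 = 0  ⟹  u² − 13u + 40 = 0
u = 8 or u = 5, giving (8, 12) and (5, 13).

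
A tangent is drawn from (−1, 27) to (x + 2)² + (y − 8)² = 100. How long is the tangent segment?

√262

The centre is (−2, 8) and r = 10. The square of the distance from P to the centre is 1 + 361 = 362.
The tangent meets the radius at right angles, so tangent² = |PO|² − r² = 362 − 100 = 262.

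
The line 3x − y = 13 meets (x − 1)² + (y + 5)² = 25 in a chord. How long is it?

Centre (1, −5), r² = 25. Perpendicular distance d from centre to line = |−5| / √10 = 5/√10.
Half the chord is √(r² − d²) = √(45/2), so the full chord is 3√10.

3√10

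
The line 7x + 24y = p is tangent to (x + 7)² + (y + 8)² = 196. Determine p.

p = −591 or p = 109

Tangency holds when the distance from the centre (−7, −8) to the line equals the radius 14:
|7·(−7) + 24·(−8) − p| / √625 = 14
|p − (−241)| = 14·25, so p = 109 or p = −591.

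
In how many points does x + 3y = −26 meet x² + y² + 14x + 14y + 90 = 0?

2

Substituting the line into the circle gives 10x² + 136x + 394 = 0.
Δ = 18496 − 15760 = 2736.
Two real roots: the line is a secant.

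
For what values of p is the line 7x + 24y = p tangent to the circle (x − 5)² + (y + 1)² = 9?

The line touches the circle iff its distance from (5, −1) is 3:
|7·5 + 24·(−1) − p| / √625 = 3
|p − (11)| = 3·25, so p = 86 or p = −64.

p = −64 or p = 86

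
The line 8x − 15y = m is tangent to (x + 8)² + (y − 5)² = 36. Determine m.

m = −241 or m = −37

For a tangent, require d(centre, line) = r = 6.
|8·(−8) − 15·5 − m| / √289 = 6
|m − (−139)| = 6·17, so m = −37 or m = −241.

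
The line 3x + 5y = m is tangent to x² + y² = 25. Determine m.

m = ±5√34

Tangency holds when the distance from the centre (0, 0) to the line equals the radius 5:
|3·0 + 5·0 − m| / √34 = 5
|m| = 5√34.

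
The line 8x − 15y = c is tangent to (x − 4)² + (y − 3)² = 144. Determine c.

c = −217 or c = 191

The line touches the circle iff its distance from (4, 3) is 12:
|8·4 − 15·3 − c| / √289 = 12
|c − (−13)| = 12·17, so c = 191 or c = −217.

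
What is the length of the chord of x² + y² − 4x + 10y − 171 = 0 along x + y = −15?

16√2

Centre (2, −5), r² = 200. Perpendicular distance d from centre to line = |12| / √2 = 12/√2.
Half the chord is √(r² − d²) = √(128), so the full chord is 16√2.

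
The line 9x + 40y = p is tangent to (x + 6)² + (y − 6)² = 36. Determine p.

p = −60 or p = 432

For a tangent, require d(centre, line) = r = 6.
|9·(−6) + 40·6 − p| / √1681 = 6
|p − (186)| = 6·41, so p = 432 or p = −60.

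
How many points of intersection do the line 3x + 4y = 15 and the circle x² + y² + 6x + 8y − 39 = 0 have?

1

Substituting the line into the circle gives 25x² − 90x + 81 = 0.
Δ = 8100 − 8100 = 0.
A repeated root: the line is tangent.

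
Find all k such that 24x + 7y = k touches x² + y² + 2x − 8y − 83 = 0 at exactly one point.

k = −246 or k = 254

The line touches the circle iff its distance from (−1, 4) is 10:
|24·(−1) + 7·4 − k| / √625 = 10
|k − (4)| = 10·25, so k = 254 or k = −246.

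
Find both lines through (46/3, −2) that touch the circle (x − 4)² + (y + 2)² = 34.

A line y − (−2) = m(x − (46/3)) is tangent when its distance from (4, −2) is √34:
(−34/3m − (0))² = 34(m² + 1)
25m² − 9 = 0, so m = −3/5 or m = 3/5.
Through (46/3, −2) these give 3x + 5y = 36 and 3x − 5y = 56.

3x + 5y = 36 and 3x − 5y = 56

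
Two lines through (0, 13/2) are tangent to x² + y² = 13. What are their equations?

Write the tangent as mx − y + (13/2 − m·(0)) = 0 and set its distance from the centre to √13:
[m·(0) − (−13/2)]² = 13(m² + 1)
4m² − 9 = 0, so m = −3/2 or m = 3/2.
Through (0, 13/2) these give 3x + 2y = 13 and 3x − 2y = −13.

3x + 2y = 13 and 3x − 2y = −13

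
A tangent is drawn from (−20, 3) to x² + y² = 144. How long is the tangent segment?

Centre (0, 0), r² = 144. |PO|² = (−20)² + (3)² = 409.
By the tangent–radius right angle, tangent length = √(|PO|² − r²) = √265.

√265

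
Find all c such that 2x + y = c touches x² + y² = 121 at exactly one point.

Tangency holds when the distance from the centre (0, 0) to the line equals the radius 11:
|2·0 + 1·0 − c| / √5 = 11
|c| = 11√5.

c = ±11√5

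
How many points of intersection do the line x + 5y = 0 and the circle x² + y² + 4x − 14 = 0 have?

Substituting the line into the circle gives 26x² + 100x − 350 = 0.
Discriminant = (100)² − 4·26·(−350) = 46400 > 0.
Two real roots: the line is a secant.

2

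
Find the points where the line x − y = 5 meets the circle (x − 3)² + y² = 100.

(−3, −8) and (11, 6)

Substitute y = x − 5:
2x² − 16x − 66 = 0  ⟹  x² − 8x − 33 = 0
x = 11 or x = −3, giving (11, 6) and (−3, −8).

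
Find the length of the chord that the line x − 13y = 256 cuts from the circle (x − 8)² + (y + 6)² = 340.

Substitute y = (−256 + x)/13:
170x² − 3060x − 14960 = 0  ⟹  x² − 18x − 88 = 0
x = 22 or x = −4, giving (22, −18) and (−4, −20).
|(22, −18) − (−4, −20)| = √((26)² + (2)²) = 2√170.

2√170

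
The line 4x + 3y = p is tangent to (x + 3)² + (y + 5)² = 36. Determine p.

p = −57 or p = 3

The line touches the circle iff its distance from (−3, −5) is 6:
|4·(−3) + 3·(−5) − p| / √25 = 6
|p − (−27)| = 6·5, so p = 3 or p = −57.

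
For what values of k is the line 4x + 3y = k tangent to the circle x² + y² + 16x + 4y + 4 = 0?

The line touches the circle iff its distance from (−8, −2) is 8:
|4·(−8) + 3·(−2) − k| / √25 = 8
|k − (−38)| = 8·5, so k = 2 or k = −78.

k = −78 or k = 2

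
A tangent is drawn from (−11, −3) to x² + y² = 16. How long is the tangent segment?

Centre (0, 0), r² = 16. |PO|² = (−11)² + (−3)² = 130.
Power of the point: PT² = |PO|² − r² = 114, so PT = √114.

√114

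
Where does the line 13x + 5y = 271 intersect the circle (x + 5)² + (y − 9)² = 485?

(12, 23) and (17, 10)

Express y = (271 − 13x)/5 and substitute into the circle:
194x² − 5626x + 39576 = 0  ⟹  x² − 29x + 204 = 0
x = 17 or x = 12, giving (17, 10) and (12, 23).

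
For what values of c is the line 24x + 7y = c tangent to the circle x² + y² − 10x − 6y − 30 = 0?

c = −59 or c = 341

The line touches the circle iff its distance from (5, 3) is 8:
|24·5 + 7·3 − c| / √625 = 8
|c − (141)| = 8·25, so c = 341 or c = −59.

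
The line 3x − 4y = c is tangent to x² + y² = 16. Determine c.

c = −20 or c = 20

Tangency holds when the distance from the centre (0, 0) to the line equals the radius 4:
|3·0 − 4·0 − c| / √25 = 4
|c| = 4·5, so c = 20 or c = −20.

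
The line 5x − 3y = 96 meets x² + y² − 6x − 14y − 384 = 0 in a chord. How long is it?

4√34

From the line, y = (−96 + 5x)/3. Substituting:
34x² − 1224x + 9792 = 0  ⟹  x² − 36x + 288 = 0
x = 24 or x = 12, giving (24, 8) and (12, −12).
Chord length = distance between (24, 8) and (12, −12) = √544 = 4√34.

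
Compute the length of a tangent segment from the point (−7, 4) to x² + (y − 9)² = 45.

With centre O = (0, 9), |OP|² = 74 and r² = 45.
Power of the point: PT² = |PO|² − r² = 29, so PT = √29.

√29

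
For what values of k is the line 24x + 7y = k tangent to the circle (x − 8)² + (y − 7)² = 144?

k = −59 or k = 541

Tangency holds when the distance from the centre (8, 7) to the line equals the radius 12:
|24·8 + 7·7 − k| / √625 = 12
|k − (241)| = 12·25, so k = 541 or k = −59.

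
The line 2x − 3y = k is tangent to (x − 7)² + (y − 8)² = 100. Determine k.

The line touches the circle iff its distance from (7, 8) is 10:
|2·7 − 3·8 − k| / √13 = 10
|k − (−10)| = 10√13.

k = −10 ± 10√13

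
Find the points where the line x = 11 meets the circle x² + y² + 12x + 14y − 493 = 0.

(11, −24) and (11, 10)

The line gives x = 11. Substituting into the circle:
y² + 14y − 240 = 0
y = 10 or y = −24, giving (11, 10) and (11, −24).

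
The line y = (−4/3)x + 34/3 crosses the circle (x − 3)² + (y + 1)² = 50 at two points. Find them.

From the line, y = (34 − 4x)/3. Substituting:
25x² − 350x + 1000 = 0  ⟹  x² − 14x + 40 = 0
x = 10 or x = 4, giving (10, −2) and (4, 6).

(4, 6) and (10, −2)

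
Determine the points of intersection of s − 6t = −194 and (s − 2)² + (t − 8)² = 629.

From the line, t = (194 + s)/6. Substituting:
37s² + 148s − 1184 = 0  ⟹  s² + 4s − 32 = 0
s = 4 or s = −8, giving (4, 33) and (−8, 31).

(−8, 31) and (4, 33)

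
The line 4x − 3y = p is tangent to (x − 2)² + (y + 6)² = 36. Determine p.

p = −4 or p = 56

For a tangent, require d(centre, line) = r = 6.
|4·2 − 3·(−6) − p| / √25 = 6
|p − (26)| = 6·5, so p = 56 or p = −4.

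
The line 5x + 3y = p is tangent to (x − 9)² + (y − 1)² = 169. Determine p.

p = 48 ± 13√34

Tangency holds when the distance from the centre (9, 1) to the line equals the radius 13:
|5·9 + 3·1 − p| / √34 = 13
|p − (48)| = 13√34.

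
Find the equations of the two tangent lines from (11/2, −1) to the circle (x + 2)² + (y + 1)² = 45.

2x − y = 12 and 2x + y = 10

A line y − (−1) = m(x − (11/2)) is tangent when its distance from (−2, −1) is 3√5:
(−15/2m − (0))² = 45(m² + 1)
m² − 4 = 0, so m = 2 or m = −2.
Through (11/2, −1) these give 2x − y = 12 and 2x + y = 10.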